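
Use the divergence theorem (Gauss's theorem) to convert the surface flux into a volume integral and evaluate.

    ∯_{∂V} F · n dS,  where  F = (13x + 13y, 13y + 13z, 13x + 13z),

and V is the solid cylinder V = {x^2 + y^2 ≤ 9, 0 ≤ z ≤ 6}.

By the divergence theorem,

    ∯_{∂V} F · n dS = ∭_V (∇ · F) dV.

Compute the divergence:
    ∇ · F = ∂F_x/∂x + ∂F_y/∂y + ∂F_z/∂z = 13 + 13 + 13 = 39.

In cylindrical coordinates, x = r cos(θ), y = r sin(θ), z = z, dV = r dr dθ dz, with 0 ≤ r ≤ 3, 0 ≤ θ ≤ 2π, 0 ≤ z ≤ 6.

The integrand, after substitution and multiplying by the volume element, becomes (39) · r, so

    ∭_V (∇·F) dV = ∫_0^{2π} ∫_0^{3} ∫_0^{6} (39) · r dz dr dθ.

Inner (z from 0 to 6): 234r.
Middle (r from 0 to 3): 1053.
Outer (θ from 0 to 2π): 2106π.

Therefore ∯_{∂V} F · n dS = 2106π.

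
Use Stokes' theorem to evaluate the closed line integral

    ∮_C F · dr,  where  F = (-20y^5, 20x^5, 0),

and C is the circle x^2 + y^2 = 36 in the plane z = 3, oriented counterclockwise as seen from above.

Let S be the flat disk x^2 + y^2 ≤ 36 in the plane z = 3, with upward unit normal n̂ = ẑ. By Stokes' theorem,

    ∮_C F · dr = ∬_S (∇ × F) · n̂ dS = ∬_D (curl F)_z dA,

where D is the disk x^2 + y^2 ≤ 36.

Compute the curl of F = (-20y^5, 20x^5, 0):
    (∇ × F)_x = ∂F_z/∂y - ∂F_y/∂z = 0,
    (∇ × F)_y = ∂F_x/∂z - ∂F_z/∂x = 0,
    (∇ × F)_z = ∂F_y/∂x - ∂F_x/∂y = 100x^4 + 100y^4.

On z = 3, (curl F)_z = 100x^4 + 100y^4.

Convert to polar (x = r cos θ, y = r sin θ, dA = r dr dθ); the integrand becomes 100r^4(sin(θ)^4 + cos(θ)^4), so

    ∬_D (curl F)_z dA = ∫_0^{2π} ∫_0^{6} (100r^4(sin(θ)^4 + cos(θ)^4)) · r dr dθ.

Inner (r from 0 to 6): 777600sin(θ)^4 + 777600cos(θ)^4.
Outer (θ from 0 to 2π): 1166400π.

Therefore ∮_C F · dr = 1166400π.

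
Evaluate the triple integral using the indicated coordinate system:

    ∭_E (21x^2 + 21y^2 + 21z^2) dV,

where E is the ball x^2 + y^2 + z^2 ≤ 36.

In spherical coordinates, x = ρ sin(φ) cos(θ), y = ρ sin(φ) sin(θ), z = ρ cos(φ), and dV = ρ^2 sin(φ) dρ dφ dθ.

The integrand becomes 21ρ^2, so

    ∭_E (21x^2 + 21y^2 + 21z^2) dV = ∫_{0}^{2π} ∫_{0}^{π} ∫_{0}^{6} (21ρ^2) · ρ^2 sin(φ) dρ dφ dθ.

Inner (ρ): 163296sin(φ)/5.
Middle (φ): 326592/5.
Outer (θ): 653184π/5.

Therefore the triple integral equals 653184π/5.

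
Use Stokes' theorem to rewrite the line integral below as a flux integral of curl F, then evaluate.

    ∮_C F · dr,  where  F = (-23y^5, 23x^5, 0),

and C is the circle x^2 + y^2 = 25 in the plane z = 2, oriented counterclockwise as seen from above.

Let S be the flat disk x^2 + y^2 ≤ 25 in the plane z = 2, with upward unit normal n̂ = ẑ. By Stokes' theorem,

    ∮_C F · dr = ∬_S (∇ × F) · n̂ dS = ∬_D (curl F)_z dA,

where D is the disk x^2 + y^2 ≤ 25.

Compute the curl of F = (-23y^5, 23x^5, 0):
    (∇ × F)_x = ∂F_z/∂y - ∂F_y/∂z = 0,
    (∇ × F)_y = ∂F_x/∂z - ∂F_z/∂x = 0,
    (∇ × F)_z = ∂F_y/∂x - ∂F_x/∂y = 115x^4 + 115y^4.

On z = 2, (curl F)_z = 115x^4 + 115y^4.

Convert to polar (x = r cos θ, y = r sin θ, dA = r dr dθ); the integrand becomes 115r^4(sin(θ)^4 + cos(θ)^4), so

    ∬_D (curl F)_z dA = ∫_0^{2π} ∫_0^{5} (115r^4(sin(θ)^4 + cos(θ)^4)) · r dr dθ.

Inner (r from 0 to 5): 1796875sin(θ)^4/6 + 1796875cos(θ)^4/6.
Outer (θ from 0 to 2π): 1796875π/4.

Therefore ∮_C F · dr = 1796875π/4.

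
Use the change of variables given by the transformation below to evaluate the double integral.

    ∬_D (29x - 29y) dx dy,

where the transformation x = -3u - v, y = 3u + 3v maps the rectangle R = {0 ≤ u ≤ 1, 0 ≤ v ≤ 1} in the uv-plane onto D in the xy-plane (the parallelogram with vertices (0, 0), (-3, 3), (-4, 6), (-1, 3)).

Compute the Jacobian determinant of (x, y) with respect to (u, v):

    ∂(x,y)/∂(u,v) = | -3  -1 | = (-3)(3) - (-1)(3) = -6.
                   | 3  3 |

Its absolute value is |J| = 6 (the area scaling factor).

Substituting x = -3u - v, y = 3u + 3v into the integrand,

    29x - 29y → -174u - 116v,

so the integral becomes

    ∬_R (-174u - 116v) · |J| du dv = ∫_0^1 ∫_0^1 (-1044u - 696v) dv du.

Inner (v): -1044u - 348.
Outer (u): -870.

Therefore ∬_D (29x - 29y) dx dy = -870.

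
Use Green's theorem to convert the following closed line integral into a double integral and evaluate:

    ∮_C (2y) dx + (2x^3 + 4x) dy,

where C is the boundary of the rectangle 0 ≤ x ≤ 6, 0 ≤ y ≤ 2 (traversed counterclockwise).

Green's theorem converts the closed line integral into a double integral over the enclosed region D:

    ∮_C P dx + Q dy = ∬_D (∂Q/∂x - ∂P/∂y) dA.

Here P = 2y, Q = 2x^3 + 4x, so

    ∂Q/∂x = 6x^2 + 4,    ∂P/∂y = 2,
    ∂Q/∂x - ∂P/∂y = 6x^2 + 2.

D is the region 0 ≤ x ≤ 6, 0 ≤ y ≤ 2. Evaluating the double integral:

    ∬_D (6x^2 + 2) dA = ∫_0^{6} ∫_0^{2} (6x^2 + 2) dy dx.

Inner (y from 0 to 2): 12x^2 + 4.
Outer (x from 0 to 6): 888.

Therefore ∮_C P dx + Q dy = 888.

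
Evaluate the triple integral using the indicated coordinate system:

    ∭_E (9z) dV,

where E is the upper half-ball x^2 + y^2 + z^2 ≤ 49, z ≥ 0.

In spherical coordinates, x = ρ sin(φ) cos(θ), y = ρ sin(φ) sin(θ), z = ρ cos(φ), and dV = ρ^2 sin(φ) dρ dφ dθ.

The integrand becomes 9ρ cos(φ), so

    ∭_E (9z) dV = ∫_{0}^{2π} ∫_{0}^{π/2} ∫_{0}^{7} (9ρ cos(φ)) · ρ^2 sin(φ) dρ dφ dθ.

Inner (ρ): 21609sin(2φ)/8.
Middle (φ): 21609/8.
Outer (θ): 21609π/4.

Therefore the triple integral equals 21609π/4.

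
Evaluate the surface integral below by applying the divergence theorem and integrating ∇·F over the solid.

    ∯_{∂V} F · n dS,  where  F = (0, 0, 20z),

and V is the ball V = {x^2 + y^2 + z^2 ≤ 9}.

By the divergence theorem,

    ∯_{∂V} F · n dS = ∭_V (∇ · F) dV.

Compute the divergence:
    ∇ · F = ∂F_x/∂x + ∂F_y/∂y + ∂F_z/∂z = 0 + 0 + 20 = 20.

In spherical coordinates, x = ρ sin(φ) cos(θ), y = ρ sin(φ) sin(θ), z = ρ cos(φ), dV = ρ^2 sin(φ) dρ dφ dθ, with 0 ≤ ρ ≤ 3, 0 ≤ φ ≤ π, 0 ≤ θ ≤ 2π.

The integrand, after substitution and multiplying by the volume element, becomes (20) · ρ^2 sin(φ), so

    ∭_V (∇·F) dV = ∫_0^{2π} ∫_0^{π} ∫_0^{3} (20) · ρ^2 sin(φ) dρ dφ dθ.

Inner (ρ from 0 to 3): 180sin(φ).
Middle (φ from 0 to π): 360.
Outer (θ from 0 to 2π): 720π.

Therefore ∯_{∂V} F · n dS = 720π.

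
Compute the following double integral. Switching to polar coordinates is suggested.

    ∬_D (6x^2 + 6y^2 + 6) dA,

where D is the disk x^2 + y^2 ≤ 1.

The region D is 0 ≤ r ≤ 1, 0 ≤ θ ≤ 2π in polar coordinates, where x = r cos(θ), y = r sin(θ), and dA = r dr dθ.

Under the substitution, the integrand becomes 6r^2 + 6, so

    ∬_D (6x^2 + 6y^2 + 6) dA = ∫_{0}^{2π} ∫_{0}^{1} (6r^2 + 6) · r dr dθ.

Inner integral (in r): ∫_{0}^{1} (6r^2 + 6) · r dr = 9/2.

Outer integral (in θ): ∫_{0}^{2π} (9/2) dθ = 9π.

Therefore ∬_D (6x^2 + 6y^2 + 6) dA = 9π.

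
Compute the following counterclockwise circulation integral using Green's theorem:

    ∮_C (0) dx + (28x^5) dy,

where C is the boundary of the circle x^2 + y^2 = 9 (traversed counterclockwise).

Green's theorem converts the closed line integral into a double integral over the enclosed region D:

    ∮_C P dx + Q dy = ∬_D (∂Q/∂x - ∂P/∂y) dA.

Here P = 0, Q = 28x^5, so

    ∂Q/∂x = 140x^4,    ∂P/∂y = 0,
    ∂Q/∂x - ∂P/∂y = 140x^4.

D is the region x^2 + y^2 ≤ 9. Evaluating the double integral:

In polar coordinates (x = r cos θ, y = r sin θ, dA = r dr dθ) the integrand becomes 140r^4cos(θ)^4, so

    ∬_D (140x^4) dA = ∫_0^{2π} ∫_0^{3} (140r^4cos(θ)^4) · r dr dθ.

Inner (r from 0 to 3): 17010cos(θ)^4.
Outer (θ from 0 to 2π): 25515π/2.

Therefore ∮_C P dx + Q dy = 25515π/2.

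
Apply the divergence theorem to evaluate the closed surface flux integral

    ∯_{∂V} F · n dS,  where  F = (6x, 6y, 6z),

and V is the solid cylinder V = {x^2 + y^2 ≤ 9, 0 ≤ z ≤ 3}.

By the divergence theorem,

    ∯_{∂V} F · n dS = ∭_V (∇ · F) dV.

Compute the divergence:
    ∇ · F = ∂F_x/∂x + ∂F_y/∂y + ∂F_z/∂z = 6 + 6 + 6 = 18.

In cylindrical coordinates, x = r cos(θ), y = r sin(θ), z = z, dV = r dr dθ dz, with 0 ≤ r ≤ 3, 0 ≤ θ ≤ 2π, 0 ≤ z ≤ 3.

The integrand, after substitution and multiplying by the volume element, becomes (18) · r, so

    ∭_V (∇·F) dV = ∫_0^{2π} ∫_0^{3} ∫_0^{3} (18) · r dz dr dθ.

Inner (z from 0 to 3): 54r.
Middle (r from 0 to 3): 243.
Outer (θ from 0 to 2π): 486π.

Therefore ∯_{∂V} F · n dS = 486π.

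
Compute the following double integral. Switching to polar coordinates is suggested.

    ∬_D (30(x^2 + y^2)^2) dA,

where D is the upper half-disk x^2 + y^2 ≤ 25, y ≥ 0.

The region D is 0 ≤ r ≤ 5, 0 ≤ θ ≤ π in polar coordinates, where x = r cos(θ), y = r sin(θ), and dA = r dr dθ.

Under the substitution, the integrand becomes 30r^4, so

    ∬_D (30(x^2 + y^2)^2) dA = ∫_{0}^{π} ∫_{0}^{5} (30r^4) · r dr dθ.

Inner integral (in r): ∫_{0}^{5} (30r^4) · r dr = 78125.

Outer integral (in θ): ∫_{0}^{π} (78125) dθ = 78125π.

Therefore ∬_D (30(x^2 + y^2)^2) dA = 78125π.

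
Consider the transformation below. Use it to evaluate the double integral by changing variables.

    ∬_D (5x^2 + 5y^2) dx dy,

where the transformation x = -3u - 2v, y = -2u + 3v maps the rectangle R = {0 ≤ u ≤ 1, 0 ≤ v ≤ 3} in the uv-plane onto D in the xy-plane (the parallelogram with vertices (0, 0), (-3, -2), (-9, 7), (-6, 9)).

Compute the Jacobian determinant of (x, y) with respect to (u, v):

    ∂(x,y)/∂(u,v) = | -3  -2 | = (-3)(3) - (-2)(-2) = -13.
                   | -2  3 |

Its absolute value is |J| = 13 (the area scaling factor).

Substituting x = -3u - 2v, y = -2u + 3v into the integrand,

    5x^2 + 5y^2 → 65u^2 + 65v^2,

so the integral becomes

    ∬_R (65u^2 + 65v^2) · |J| du dv = ∫_0^1 ∫_0^3 (845u^2 + 845v^2) dv du.

Inner (v): 2535u^2 + 7605.
Outer (u): 8450.

Therefore ∬_D (5x^2 + 5y^2) dx dy = 8450.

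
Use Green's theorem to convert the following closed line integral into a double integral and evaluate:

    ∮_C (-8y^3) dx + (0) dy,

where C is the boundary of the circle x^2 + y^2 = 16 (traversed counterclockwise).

Green's theorem converts the closed line integral into a double integral over the enclosed region D:

    ∮_C P dx + Q dy = ∬_D (∂Q/∂x - ∂P/∂y) dA.

Here P = -8y^3, Q = 0, so

    ∂Q/∂x = 0,    ∂P/∂y = -24y^2,
    ∂Q/∂x - ∂P/∂y = 24y^2.

D is the region x^2 + y^2 ≤ 16. Evaluating the double integral:

In polar coordinates (x = r cos θ, y = r sin θ, dA = r dr dθ) the integrand becomes 24r^2sin(θ)^2, so

    ∬_D (24y^2) dA = ∫_0^{2π} ∫_0^{4} (24r^2sin(θ)^2) · r dr dθ.

Inner (r from 0 to 4): 1536sin(θ)^2.
Outer (θ from 0 to 2π): 1536π.

Therefore ∮_C P dx + Q dy = 1536π.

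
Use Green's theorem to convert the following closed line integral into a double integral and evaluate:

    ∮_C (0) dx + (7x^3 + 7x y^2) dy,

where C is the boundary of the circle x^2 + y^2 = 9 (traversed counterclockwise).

Green's theorem converts the closed line integral into a double integral over the enclosed region D:

    ∮_C P dx + Q dy = ∬_D (∂Q/∂x - ∂P/∂y) dA.

Here P = 0, Q = 7x^3 + 7x y^2, so

    ∂Q/∂x = 21x^2 + 7y^2,    ∂P/∂y = 0,
    ∂Q/∂x - ∂P/∂y = 21x^2 + 7y^2.

D is the region x^2 + y^2 ≤ 9. Evaluating the double integral:

In polar coordinates (x = r cos θ, y = r sin θ, dA = r dr dθ) the integrand becomes 7r^2(cos(2θ) + 2), so

    ∬_D (21x^2 + 7y^2) dA = ∫_0^{2π} ∫_0^{3} (7r^2(cos(2θ) + 2)) · r dr dθ.

Inner (r from 0 to 3): 567cos(2θ)/4 + 567/2.
Outer (θ from 0 to 2π): 567π.

Therefore ∮_C P dx + Q dy = 567π.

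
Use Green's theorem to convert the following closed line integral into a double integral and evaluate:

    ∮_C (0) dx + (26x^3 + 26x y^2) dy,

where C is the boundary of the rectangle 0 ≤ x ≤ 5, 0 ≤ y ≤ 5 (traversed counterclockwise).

Green's theorem converts the closed line integral into a double integral over the enclosed region D:

    ∮_C P dx + Q dy = ∬_D (∂Q/∂x - ∂P/∂y) dA.

Here P = 0, Q = 26x^3 + 26x y^2, so

    ∂Q/∂x = 78x^2 + 26y^2,    ∂P/∂y = 0,
    ∂Q/∂x - ∂P/∂y = 78x^2 + 26y^2.

D is the region 0 ≤ x ≤ 5, 0 ≤ y ≤ 5. Evaluating the double integral:

    ∬_D (78x^2 + 26y^2) dA = ∫_0^{5} ∫_0^{5} (78x^2 + 26y^2) dy dx.

Inner (y from 0 to 5): 390x^2 + 3250/3.
Outer (x from 0 to 5): 65000/3.

Therefore ∮_C P dx + Q dy = 65000/3.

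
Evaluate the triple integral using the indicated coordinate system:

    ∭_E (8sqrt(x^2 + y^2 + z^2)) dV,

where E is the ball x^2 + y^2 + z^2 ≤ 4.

In spherical coordinates, x = ρ sin(φ) cos(θ), y = ρ sin(φ) sin(θ), z = ρ cos(φ), and dV = ρ^2 sin(φ) dρ dφ dθ.

The integrand becomes 8ρ, so

    ∭_E (8sqrt(x^2 + y^2 + z^2)) dV = ∫_{0}^{2π} ∫_{0}^{π} ∫_{0}^{2} (8ρ) · ρ^2 sin(φ) dρ dφ dθ.

Inner (ρ): 32sin(φ).
Middle (φ): 64.
Outer (θ): 128π.

Therefore the triple integral equals 128π.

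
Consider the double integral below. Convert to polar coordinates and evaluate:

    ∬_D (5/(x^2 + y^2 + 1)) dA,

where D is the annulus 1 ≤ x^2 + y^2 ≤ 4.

The region D is 1 ≤ r ≤ 2, 0 ≤ θ ≤ 2π in polar coordinates, where x = r cos(θ), y = r sin(θ), and dA = r dr dθ.

Under the substitution, the integrand becomes 5/(r^2 + 1), so

    ∬_D (5/(x^2 + y^2 + 1)) dA = ∫_{0}^{2π} ∫_{1}^{2} (5/(r^2 + 1)) · r dr dθ.

Inner integral (in r): ∫_{1}^{2} (5/(r^2 + 1)) · r dr = log(25sqrt(10)/8).

Outer integral (in θ): ∫_{0}^{2π} (log(25sqrt(10)/8)) dθ = log((25sqrt(10)/8)^(2π)).

Therefore ∬_D (5/(x^2 + y^2 + 1)) dA = log((25sqrt(10)/8)^(2π)).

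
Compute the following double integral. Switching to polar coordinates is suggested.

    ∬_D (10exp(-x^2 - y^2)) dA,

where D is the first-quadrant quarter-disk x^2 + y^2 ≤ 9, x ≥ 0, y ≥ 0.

The region D is 0 ≤ r ≤ 3, 0 ≤ θ ≤ π/2 in polar coordinates, where x = r cos(θ), y = r sin(θ), and dA = r dr dθ.

Under the substitution, the integrand becomes 10exp(-r^2), so

    ∬_D (10exp(-x^2 - y^2)) dA = ∫_{0}^{π/2} ∫_{0}^{3} (10exp(-r^2)) · r dr dθ.

Inner integral (in r): ∫_{0}^{3} (10exp(-r^2)) · r dr = 5 - 5exp(-9).

Outer integral (in θ): ∫_{0}^{π/2} (5 - 5exp(-9)) dθ = -5π (1 - exp(9))exp(-9)/2.

Therefore ∬_D (10exp(-x^2 - y^2)) dA = -5π (1 - exp(9))exp(-9)/2.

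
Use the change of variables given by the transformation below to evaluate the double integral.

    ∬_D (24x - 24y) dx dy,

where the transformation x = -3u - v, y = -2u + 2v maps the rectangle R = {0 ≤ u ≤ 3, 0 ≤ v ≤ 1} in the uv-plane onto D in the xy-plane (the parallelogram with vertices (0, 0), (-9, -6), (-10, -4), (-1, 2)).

Compute the Jacobian determinant of (x, y) with respect to (u, v):

    ∂(x,y)/∂(u,v) = | -3  -1 | = (-3)(2) - (-1)(-2) = -8.
                   | -2  2 |

Its absolute value is |J| = 8 (the area scaling factor).

Substituting x = -3u - v, y = -2u + 2v into the integrand,

    24x - 24y → -24u - 72v,

so the integral becomes

    ∬_R (-24u - 72v) · |J| du dv = ∫_0^3 ∫_0^1 (-192u - 576v) dv du.

Inner (v): -192u - 288.
Outer (u): -1728.

Therefore ∬_D (24x - 24y) dx dy = -1728.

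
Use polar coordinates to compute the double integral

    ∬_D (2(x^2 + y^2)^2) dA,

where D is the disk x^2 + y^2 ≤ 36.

The region D is 0 ≤ r ≤ 6, 0 ≤ θ ≤ 2π in polar coordinates, where x = r cos(θ), y = r sin(θ), and dA = r dr dθ.

Under the substitution, the integrand becomes 2r^4, so

    ∬_D (2(x^2 + y^2)^2) dA = ∫_{0}^{2π} ∫_{0}^{6} (2r^4) · r dr dθ.

Inner integral (in r): ∫_{0}^{6} (2r^4) · r dr = 15552.

Outer integral (in θ): ∫_{0}^{2π} (15552) dθ = 31104π.

Therefore ∬_D (2(x^2 + y^2)^2) dA = 31104π.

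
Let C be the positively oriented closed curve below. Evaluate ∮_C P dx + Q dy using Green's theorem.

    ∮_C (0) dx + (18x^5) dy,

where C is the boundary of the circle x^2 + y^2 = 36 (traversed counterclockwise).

Green's theorem converts the closed line integral into a double integral over the enclosed region D:

    ∮_C P dx + Q dy = ∬_D (∂Q/∂x - ∂P/∂y) dA.

Here P = 0, Q = 18x^5, so

    ∂Q/∂x = 90x^4,    ∂P/∂y = 0,
    ∂Q/∂x - ∂P/∂y = 90x^4.

D is the region x^2 + y^2 ≤ 36. Evaluating the double integral:

In polar coordinates (x = r cos θ, y = r sin θ, dA = r dr dθ) the integrand becomes 90r^4cos(θ)^4, so

    ∬_D (90x^4) dA = ∫_0^{2π} ∫_0^{6} (90r^4cos(θ)^4) · r dr dθ.

Inner (r from 0 to 6): 699840cos(θ)^4.
Outer (θ from 0 to 2π): 524880π.

Therefore ∮_C P dx + Q dy = 524880π.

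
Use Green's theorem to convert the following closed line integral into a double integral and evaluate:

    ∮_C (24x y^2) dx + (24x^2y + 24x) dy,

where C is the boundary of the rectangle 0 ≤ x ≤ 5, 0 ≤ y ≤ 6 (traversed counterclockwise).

Green's theorem converts the closed line integral into a double integral over the enclosed region D:

    ∮_C P dx + Q dy = ∬_D (∂Q/∂x - ∂P/∂y) dA.

Here P = 24x y^2, Q = 24x^2y + 24x, so

    ∂Q/∂x = 48x y + 24,    ∂P/∂y = 48x y,
    ∂Q/∂x - ∂P/∂y = 24.

D is the region 0 ≤ x ≤ 5, 0 ≤ y ≤ 6. Evaluating the double integral:

    ∬_D (24) dA = ∫_0^{5} ∫_0^{6} (24) dy dx.

Inner (y from 0 to 6): 144.
Outer (x from 0 to 5): 720.

Therefore ∮_C P dx + Q dy = 720.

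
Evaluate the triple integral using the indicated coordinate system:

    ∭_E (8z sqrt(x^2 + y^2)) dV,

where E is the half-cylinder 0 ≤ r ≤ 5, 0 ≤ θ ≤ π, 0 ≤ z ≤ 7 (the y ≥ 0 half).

In cylindrical coordinates, x = r cos(θ), y = r sin(θ), z = z, and dV = r dr dθ dz.

The integrand becomes 8r z, so

    ∭_E (8z sqrt(x^2 + y^2)) dV = ∫_{0}^{π} ∫_{0}^{5} ∫_{0}^{7} (8r z) · r dz dr dθ.

Inner (z): 196r^2.
Middle (r from 0 to 5): 24500/3.
Outer (θ): 24500π/3.

Therefore the triple integral equals 24500π/3.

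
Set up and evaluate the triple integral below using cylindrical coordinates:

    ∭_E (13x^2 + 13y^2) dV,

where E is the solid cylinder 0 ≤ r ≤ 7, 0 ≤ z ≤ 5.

In cylindrical coordinates, x = r cos(θ), y = r sin(θ), z = z, and dV = r dr dθ dz.

The integrand becomes 13r^2, so

    ∭_E (13x^2 + 13y^2) dV = ∫_{0}^{2π} ∫_{0}^{7} ∫_{0}^{5} (13r^2) · r dz dr dθ.

Inner (z): 65r^3.
Middle (r from 0 to 7): 156065/4.
Outer (θ): 156065π/2.

Therefore the triple integral equals 156065π/2.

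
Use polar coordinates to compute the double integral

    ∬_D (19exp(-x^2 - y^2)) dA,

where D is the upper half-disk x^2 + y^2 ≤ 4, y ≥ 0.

The region D is 0 ≤ r ≤ 2, 0 ≤ θ ≤ π in polar coordinates, where x = r cos(θ), y = r sin(θ), and dA = r dr dθ.

Under the substitution, the integrand becomes 19exp(-r^2), so

    ∬_D (19exp(-x^2 - y^2)) dA = ∫_{0}^{π} ∫_{0}^{2} (19exp(-r^2)) · r dr dθ.

Inner integral (in r): ∫_{0}^{2} (19exp(-r^2)) · r dr = 19/2 - 19exp(-4)/2.

Outer integral (in θ): ∫_{0}^{π} (19/2 - 19exp(-4)/2) dθ = -19π (1 - exp(4))exp(-4)/2.

Therefore ∬_D (19exp(-x^2 - y^2)) dA = -19π (1 - exp(4))exp(-4)/2.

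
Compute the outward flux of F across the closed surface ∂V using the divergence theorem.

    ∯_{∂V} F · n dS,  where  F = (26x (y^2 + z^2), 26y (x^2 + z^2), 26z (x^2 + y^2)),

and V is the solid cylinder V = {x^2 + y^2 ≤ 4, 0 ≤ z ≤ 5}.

By the divergence theorem,

    ∯_{∂V} F · n dS = ∭_V (∇ · F) dV.

Compute the divergence:
    ∇ · F = ∂F_x/∂x + ∂F_y/∂y + ∂F_z/∂z = 26y^2 + 26z^2 + 26x^2 + 26z^2 + 26x^2 + 26y^2 = 52x^2 + 52y^2 + 52z^2.

In cylindrical coordinates, x = r cos(θ), y = r sin(θ), z = z, dV = r dr dθ dz, with 0 ≤ r ≤ 2, 0 ≤ θ ≤ 2π, 0 ≤ z ≤ 5.

The integrand, after substitution and multiplying by the volume element, becomes (52r^2 + 52z^2) · r, so

    ∭_V (∇·F) dV = ∫_0^{2π} ∫_0^{2} ∫_0^{5} (52r^2 + 52z^2) · r dz dr dθ.

Inner (z from 0 to 5): 260r (r^2 + 25/3).
Middle (r from 0 to 2): 16120/3.
Outer (θ from 0 to 2π): 32240π/3.

Therefore ∯_{∂V} F · n dS = 32240π/3.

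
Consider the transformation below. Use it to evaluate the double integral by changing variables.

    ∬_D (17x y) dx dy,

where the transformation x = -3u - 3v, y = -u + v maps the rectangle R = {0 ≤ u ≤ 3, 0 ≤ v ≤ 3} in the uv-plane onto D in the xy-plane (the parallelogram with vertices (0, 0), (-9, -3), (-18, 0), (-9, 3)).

Compute the Jacobian determinant of (x, y) with respect to (u, v):

    ∂(x,y)/∂(u,v) = | -3  -3 | = (-3)(1) - (-3)(-1) = -6.
                   | -1  1 |

Its absolute value is |J| = 6 (the area scaling factor).

Substituting x = -3u - 3v, y = -u + v into the integrand,

    17x y → 51u^2 - 51v^2,

so the integral becomes

    ∬_R (51u^2 - 51v^2) · |J| du dv = ∫_0^3 ∫_0^3 (306u^2 - 306v^2) dv du.

Inner (v): 918u^2 - 2754.
Outer (u): 0.

Therefore ∬_D (17x y) dx dy = 0.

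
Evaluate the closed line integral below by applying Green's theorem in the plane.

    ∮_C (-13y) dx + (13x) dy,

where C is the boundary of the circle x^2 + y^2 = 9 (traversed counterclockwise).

Green's theorem converts the closed line integral into a double integral over the enclosed region D:

    ∮_C P dx + Q dy = ∬_D (∂Q/∂x - ∂P/∂y) dA.

Here P = -13y, Q = 13x, so

    ∂Q/∂x = 13,    ∂P/∂y = -13,
    ∂Q/∂x - ∂P/∂y = 26.

D is the region x^2 + y^2 ≤ 9. Evaluating the double integral:

In polar coordinates (x = r cos θ, y = r sin θ, dA = r dr dθ) the integrand becomes 26, so

    ∬_D (26) dA = ∫_0^{2π} ∫_0^{3} (26) · r dr dθ.

Inner (r from 0 to 3): 117.
Outer (θ from 0 to 2π): 234π.

Therefore ∮_C P dx + Q dy = 234π.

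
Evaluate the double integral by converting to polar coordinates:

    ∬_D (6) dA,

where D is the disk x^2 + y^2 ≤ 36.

The region D is 0 ≤ r ≤ 6, 0 ≤ θ ≤ 2π in polar coordinates, where x = r cos(θ), y = r sin(θ), and dA = r dr dθ.

Under the substitution, the integrand becomes 6, so

    ∬_D (6) dA = ∫_{0}^{2π} ∫_{0}^{6} (6) · r dr dθ.

Inner integral (in r): ∫_{0}^{6} (6) · r dr = 108.

Outer integral (in θ): ∫_{0}^{2π} (108) dθ = 216π.

Therefore ∬_D (6) dA = 216π.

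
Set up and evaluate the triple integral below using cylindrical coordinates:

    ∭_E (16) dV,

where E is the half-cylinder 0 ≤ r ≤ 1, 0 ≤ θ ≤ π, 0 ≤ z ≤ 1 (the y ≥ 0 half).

In cylindrical coordinates, x = r cos(θ), y = r sin(θ), z = z, and dV = r dr dθ dz.

The integrand becomes 16, so

    ∭_E (16) dV = ∫_{0}^{π} ∫_{0}^{1} ∫_{0}^{1} (16) · r dz dr dθ.

Inner (z): 16r.
Middle (r from 0 to 1): 8.
Outer (θ): 8π.

Therefore the triple integral equals 8π.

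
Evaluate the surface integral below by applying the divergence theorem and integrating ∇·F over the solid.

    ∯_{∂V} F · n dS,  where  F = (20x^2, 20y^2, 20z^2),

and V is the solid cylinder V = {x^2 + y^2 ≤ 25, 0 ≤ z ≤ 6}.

By the divergence theorem,

    ∯_{∂V} F · n dS = ∭_V (∇ · F) dV.

Compute the divergence:
    ∇ · F = ∂F_x/∂x + ∂F_y/∂y + ∂F_z/∂z = 40x + 40y + 40z.

In cylindrical coordinates, x = r cos(θ), y = r sin(θ), z = z, dV = r dr dθ dz, with 0 ≤ r ≤ 5, 0 ≤ θ ≤ 2π, 0 ≤ z ≤ 6.

The integrand, after substitution and multiplying by the volume element, becomes (40sqrt(2)r sin(θ + π/4) + 40z) · r, so

    ∭_V (∇·F) dV = ∫_0^{2π} ∫_0^{5} ∫_0^{6} (40sqrt(2)r sin(θ + π/4) + 40z) · r dz dr dθ.

Inner (z from 0 to 6): 240r (sqrt(2)r sin(θ + π/4) + 3).
Middle (r from 0 to 5): 10000sqrt(2)sin(θ + π/4) + 9000.
Outer (θ from 0 to 2π): 18000π.

Therefore ∯_{∂V} F · n dS = 18000π.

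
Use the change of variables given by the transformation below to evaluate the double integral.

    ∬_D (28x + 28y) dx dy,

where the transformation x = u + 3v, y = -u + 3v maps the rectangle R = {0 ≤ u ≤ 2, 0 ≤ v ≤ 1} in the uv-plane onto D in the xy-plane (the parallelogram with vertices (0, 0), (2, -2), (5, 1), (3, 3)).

Compute the Jacobian determinant of (x, y) with respect to (u, v):

    ∂(x,y)/∂(u,v) = | 1  3 | = (1)(3) - (3)(-1) = 6.
                   | -1  3 |

Its absolute value is |J| = 6 (the area scaling factor).

Substituting x = u + 3v, y = -u + 3v into the integrand,

    28x + 28y → 168v,

so the integral becomes

    ∬_R (168v) · |J| du dv = ∫_0^2 ∫_0^1 (1008v) dv du.

Inner (v): 504.
Outer (u): 1008.

Therefore ∬_D (28x + 28y) dx dy = 1008.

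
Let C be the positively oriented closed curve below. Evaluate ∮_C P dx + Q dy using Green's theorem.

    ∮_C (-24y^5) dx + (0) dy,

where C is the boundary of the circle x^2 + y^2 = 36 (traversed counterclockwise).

Green's theorem converts the closed line integral into a double integral over the enclosed region D:

    ∮_C P dx + Q dy = ∬_D (∂Q/∂x - ∂P/∂y) dA.

Here P = -24y^5, Q = 0, so

    ∂Q/∂x = 0,    ∂P/∂y = -120y^4,
    ∂Q/∂x - ∂P/∂y = 120y^4.

D is the region x^2 + y^2 ≤ 36. Evaluating the double integral:

In polar coordinates (x = r cos θ, y = r sin θ, dA = r dr dθ) the integrand becomes 120r^4sin(θ)^4, so

    ∬_D (120y^4) dA = ∫_0^{2π} ∫_0^{6} (120r^4sin(θ)^4) · r dr dθ.

Inner (r from 0 to 6): 933120sin(θ)^4.
Outer (θ from 0 to 2π): 699840π.

Therefore ∮_C P dx + Q dy = 699840π.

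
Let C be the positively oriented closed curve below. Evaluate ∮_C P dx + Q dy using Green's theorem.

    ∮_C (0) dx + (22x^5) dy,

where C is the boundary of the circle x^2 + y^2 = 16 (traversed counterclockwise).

Green's theorem converts the closed line integral into a double integral over the enclosed region D:

    ∮_C P dx + Q dy = ∬_D (∂Q/∂x - ∂P/∂y) dA.

Here P = 0, Q = 22x^5, so

    ∂Q/∂x = 110x^4,    ∂P/∂y = 0,
    ∂Q/∂x - ∂P/∂y = 110x^4.

D is the region x^2 + y^2 ≤ 16. Evaluating the double integral:

In polar coordinates (x = r cos θ, y = r sin θ, dA = r dr dθ) the integrand becomes 110r^4cos(θ)^4, so

    ∬_D (110x^4) dA = ∫_0^{2π} ∫_0^{4} (110r^4cos(θ)^4) · r dr dθ.

Inner (r from 0 to 4): 225280cos(θ)^4/3.
Outer (θ from 0 to 2π): 56320π.

Therefore ∮_C P dx + Q dy = 56320π.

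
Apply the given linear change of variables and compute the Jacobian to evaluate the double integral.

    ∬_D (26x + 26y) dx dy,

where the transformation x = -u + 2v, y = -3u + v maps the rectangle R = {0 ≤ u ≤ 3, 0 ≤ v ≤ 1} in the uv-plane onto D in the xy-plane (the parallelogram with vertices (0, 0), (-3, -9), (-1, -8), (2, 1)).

Compute the Jacobian determinant of (x, y) with respect to (u, v):

    ∂(x,y)/∂(u,v) = | -1  2 | = (-1)(1) - (2)(-3) = 5.
                   | -3  1 |

Its absolute value is |J| = 5 (the area scaling factor).

Substituting x = -u + 2v, y = -3u + v into the integrand,

    26x + 26y → -104u + 78v,

so the integral becomes

    ∬_R (-104u + 78v) · |J| du dv = ∫_0^3 ∫_0^1 (-520u + 390v) dv du.

Inner (v): 195 - 520u.
Outer (u): -1755.

Therefore ∬_D (26x + 26y) dx dy = -1755.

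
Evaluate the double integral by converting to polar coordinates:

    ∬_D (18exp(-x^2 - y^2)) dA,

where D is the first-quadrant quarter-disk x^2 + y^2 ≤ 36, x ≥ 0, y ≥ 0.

The region D is 0 ≤ r ≤ 6, 0 ≤ θ ≤ π/2 in polar coordinates, where x = r cos(θ), y = r sin(θ), and dA = r dr dθ.

Under the substitution, the integrand becomes 18exp(-r^2), so

    ∬_D (18exp(-x^2 - y^2)) dA = ∫_{0}^{π/2} ∫_{0}^{6} (18exp(-r^2)) · r dr dθ.

Inner integral (in r): ∫_{0}^{6} (18exp(-r^2)) · r dr = 9 - 9exp(-36).

Outer integral (in θ): ∫_{0}^{π/2} (9 - 9exp(-36)) dθ = -9π (1 - exp(36))exp(-36)/2.

Therefore ∬_D (18exp(-x^2 - y^2)) dA = -9π (1 - exp(36))exp(-36)/2.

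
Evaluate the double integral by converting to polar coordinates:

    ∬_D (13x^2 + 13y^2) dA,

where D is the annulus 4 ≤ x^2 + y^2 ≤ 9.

The region D is 2 ≤ r ≤ 3, 0 ≤ θ ≤ 2π in polar coordinates, where x = r cos(θ), y = r sin(θ), and dA = r dr dθ.

Under the substitution, the integrand becomes 13r^2, so

    ∬_D (13x^2 + 13y^2) dA = ∫_{0}^{2π} ∫_{2}^{3} (13r^2) · r dr dθ.

Inner integral (in r): ∫_{2}^{3} (13r^2) · r dr = 845/4.

Outer integral (in θ): ∫_{0}^{2π} (845/4) dθ = 845π/2.

Therefore ∬_D (13x^2 + 13y^2) dA = 845π/2.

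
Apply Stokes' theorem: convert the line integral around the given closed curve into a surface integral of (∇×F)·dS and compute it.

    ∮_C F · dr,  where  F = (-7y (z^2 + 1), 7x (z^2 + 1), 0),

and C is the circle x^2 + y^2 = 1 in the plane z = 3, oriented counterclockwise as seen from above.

Let S be the flat disk x^2 + y^2 ≤ 1 in the plane z = 3, with upward unit normal n̂ = ẑ. By Stokes' theorem,

    ∮_C F · dr = ∬_S (∇ × F) · n̂ dS = ∬_D (curl F)_z dA,

where D is the disk x^2 + y^2 ≤ 1.

Compute the curl of F = (-7y (z^2 + 1), 7x (z^2 + 1), 0):
    (∇ × F)_x = ∂F_z/∂y - ∂F_y/∂z = -14x z,
    (∇ × F)_y = ∂F_x/∂z - ∂F_z/∂x = -14y z,
    (∇ × F)_z = ∂F_y/∂x - ∂F_x/∂y = 14z^2 + 14.

On z = 3, (curl F)_z = 140.

Convert to polar (x = r cos θ, y = r sin θ, dA = r dr dθ); the integrand becomes 140, so

    ∬_D (curl F)_z dA = ∫_0^{2π} ∫_0^{1} (140) · r dr dθ.

Inner (r from 0 to 1): 70.
Outer (θ from 0 to 2π): 140π.

Therefore ∮_C F · dr = 140π.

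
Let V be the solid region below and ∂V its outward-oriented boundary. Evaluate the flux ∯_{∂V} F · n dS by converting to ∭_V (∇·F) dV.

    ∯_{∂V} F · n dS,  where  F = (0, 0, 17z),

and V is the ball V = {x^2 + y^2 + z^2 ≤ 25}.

By the divergence theorem,

    ∯_{∂V} F · n dS = ∭_V (∇ · F) dV.

Compute the divergence:
    ∇ · F = ∂F_x/∂x + ∂F_y/∂y + ∂F_z/∂z = 0 + 0 + 17 = 17.

In spherical coordinates, x = ρ sin(φ) cos(θ), y = ρ sin(φ) sin(θ), z = ρ cos(φ), dV = ρ^2 sin(φ) dρ dφ dθ, with 0 ≤ ρ ≤ 5, 0 ≤ φ ≤ π, 0 ≤ θ ≤ 2π.

The integrand, after substitution and multiplying by the volume element, becomes (17) · ρ^2 sin(φ), so

    ∭_V (∇·F) dV = ∫_0^{2π} ∫_0^{π} ∫_0^{5} (17) · ρ^2 sin(φ) dρ dφ dθ.

Inner (ρ from 0 to 5): 2125sin(φ)/3.
Middle (φ from 0 to π): 4250/3.
Outer (θ from 0 to 2π): 8500π/3.

Therefore ∯_{∂V} F · n dS = 8500π/3.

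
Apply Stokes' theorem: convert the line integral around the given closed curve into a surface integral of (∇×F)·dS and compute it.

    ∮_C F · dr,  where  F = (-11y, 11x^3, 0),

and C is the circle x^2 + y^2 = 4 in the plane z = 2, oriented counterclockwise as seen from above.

Let S be the flat disk x^2 + y^2 ≤ 4 in the plane z = 2, with upward unit normal n̂ = ẑ. By Stokes' theorem,

    ∮_C F · dr = ∬_S (∇ × F) · n̂ dS = ∬_D (curl F)_z dA,

where D is the disk x^2 + y^2 ≤ 4.

Compute the curl of F = (-11y, 11x^3, 0):
    (∇ × F)_x = ∂F_z/∂y - ∂F_y/∂z = 0,
    (∇ × F)_y = ∂F_x/∂z - ∂F_z/∂x = 0,
    (∇ × F)_z = ∂F_y/∂x - ∂F_x/∂y = 33x^2 + 11.

On z = 2, (curl F)_z = 33x^2 + 11.

Convert to polar (x = r cos θ, y = r sin θ, dA = r dr dθ); the integrand becomes 33r^2cos(θ)^2 + 11, so

    ∬_D (curl F)_z dA = ∫_0^{2π} ∫_0^{2} (33r^2cos(θ)^2 + 11) · r dr dθ.

Inner (r from 0 to 2): 132cos(θ)^2 + 22.
Outer (θ from 0 to 2π): 176π.

Therefore ∮_C F · dr = 176π.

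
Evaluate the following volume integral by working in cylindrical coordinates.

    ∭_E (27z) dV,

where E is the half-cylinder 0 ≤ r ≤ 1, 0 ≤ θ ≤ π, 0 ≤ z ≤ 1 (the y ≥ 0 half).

In cylindrical coordinates, x = r cos(θ), y = r sin(θ), z = z, and dV = r dr dθ dz.

The integrand becomes 27z, so

    ∭_E (27z) dV = ∫_{0}^{π} ∫_{0}^{1} ∫_{0}^{1} (27z) · r dz dr dθ.

Inner (z): 27r/2.
Middle (r from 0 to 1): 27/4.
Outer (θ): 27π/4.

Therefore the triple integral equals 27π/4.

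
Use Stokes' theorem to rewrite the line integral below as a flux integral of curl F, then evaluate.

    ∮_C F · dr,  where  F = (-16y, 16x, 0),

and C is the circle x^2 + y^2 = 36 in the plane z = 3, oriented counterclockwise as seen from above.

Let S be the flat disk x^2 + y^2 ≤ 36 in the plane z = 3, with upward unit normal n̂ = ẑ. By Stokes' theorem,

    ∮_C F · dr = ∬_S (∇ × F) · n̂ dS = ∬_D (curl F)_z dA,

where D is the disk x^2 + y^2 ≤ 36.

Compute the curl of F = (-16y, 16x, 0):
    (∇ × F)_x = ∂F_z/∂y - ∂F_y/∂z = 0,
    (∇ × F)_y = ∂F_x/∂z - ∂F_z/∂x = 0,
    (∇ × F)_z = ∂F_y/∂x - ∂F_x/∂y = 32.

On z = 3, (curl F)_z = 32.

Convert to polar (x = r cos θ, y = r sin θ, dA = r dr dθ); the integrand becomes 32, so

    ∬_D (curl F)_z dA = ∫_0^{2π} ∫_0^{6} (32) · r dr dθ.

Inner (r from 0 to 6): 576.
Outer (θ from 0 to 2π): 1152π.

Therefore ∮_C F · dr = 1152π.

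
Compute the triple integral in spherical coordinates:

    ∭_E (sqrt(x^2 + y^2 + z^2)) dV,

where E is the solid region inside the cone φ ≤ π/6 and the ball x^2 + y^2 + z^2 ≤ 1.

In spherical coordinates, x = ρ sin(φ) cos(θ), y = ρ sin(φ) sin(θ), z = ρ cos(φ), and dV = ρ^2 sin(φ) dρ dφ dθ.

The integrand becomes ρ, so

    ∭_E (sqrt(x^2 + y^2 + z^2)) dV = ∫_{0}^{2π} ∫_{0}^{π/6} ∫_{0}^{1} (ρ) · ρ^2 sin(φ) dρ dφ dθ.

Inner (ρ): sin(φ)/4.
Middle (φ): 1/4 - sqrt(3)/8.
Outer (θ): π (2 - sqrt(3))/4.

Therefore the triple integral equals π (2 - sqrt(3))/4.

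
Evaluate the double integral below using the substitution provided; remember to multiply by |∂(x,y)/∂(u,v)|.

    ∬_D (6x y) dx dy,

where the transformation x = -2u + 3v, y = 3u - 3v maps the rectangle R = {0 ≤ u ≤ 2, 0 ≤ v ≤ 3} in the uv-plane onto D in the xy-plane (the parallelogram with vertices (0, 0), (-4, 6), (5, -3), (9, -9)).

Compute the Jacobian determinant of (x, y) with respect to (u, v):

    ∂(x,y)/∂(u,v) = | -2  3 | = (-2)(-3) - (3)(3) = -3.
                   | 3  -3 |

Its absolute value is |J| = 3 (the area scaling factor).

Substituting x = -2u + 3v, y = 3u - 3v into the integrand,

    6x y → -36u^2 + 90u v - 54v^2,

so the integral becomes

    ∬_R (-36u^2 + 90u v - 54v^2) · |J| du dv = ∫_0^2 ∫_0^3 (-108u^2 + 270u v - 162v^2) dv du.

Inner (v): -324u^2 + 1215u - 1458.
Outer (u): -1350.

Therefore ∬_D (6x y) dx dy = -1350.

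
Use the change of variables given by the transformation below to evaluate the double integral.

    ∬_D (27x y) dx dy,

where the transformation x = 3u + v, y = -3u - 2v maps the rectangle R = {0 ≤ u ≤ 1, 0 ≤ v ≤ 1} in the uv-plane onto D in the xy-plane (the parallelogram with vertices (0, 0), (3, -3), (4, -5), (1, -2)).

Compute the Jacobian determinant of (x, y) with respect to (u, v):

    ∂(x,y)/∂(u,v) = | 3  1 | = (3)(-2) - (1)(-3) = -3.
                   | -3  -2 |

Its absolute value is |J| = 3 (the area scaling factor).

Substituting x = 3u + v, y = -3u - 2v into the integrand,

    27x y → -243u^2 - 243u v - 54v^2,

so the integral becomes

    ∬_R (-243u^2 - 243u v - 54v^2) · |J| du dv = ∫_0^1 ∫_0^1 (-729u^2 - 729u v - 162v^2) dv du.

Inner (v): -729u^2 - 729u/2 - 54.
Outer (u): -1917/4.

Therefore ∬_D (27x y) dx dy = -1917/4.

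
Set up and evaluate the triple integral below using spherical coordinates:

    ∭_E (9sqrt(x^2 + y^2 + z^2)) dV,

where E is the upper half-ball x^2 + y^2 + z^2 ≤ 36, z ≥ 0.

In spherical coordinates, x = ρ sin(φ) cos(θ), y = ρ sin(φ) sin(θ), z = ρ cos(φ), and dV = ρ^2 sin(φ) dρ dφ dθ.

The integrand becomes 9ρ, so

    ∭_E (9sqrt(x^2 + y^2 + z^2)) dV = ∫_{0}^{2π} ∫_{0}^{π/2} ∫_{0}^{6} (9ρ) · ρ^2 sin(φ) dρ dφ dθ.

Inner (ρ): 2916sin(φ).
Middle (φ): 2916.
Outer (θ): 5832π.

Therefore the triple integral equals 5832π.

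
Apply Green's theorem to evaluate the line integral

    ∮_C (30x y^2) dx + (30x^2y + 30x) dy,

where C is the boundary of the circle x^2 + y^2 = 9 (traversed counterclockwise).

Green's theorem converts the closed line integral into a double integral over the enclosed region D:

    ∮_C P dx + Q dy = ∬_D (∂Q/∂x - ∂P/∂y) dA.

Here P = 30x y^2, Q = 30x^2y + 30x, so

    ∂Q/∂x = 60x y + 30,    ∂P/∂y = 60x y,
    ∂Q/∂x - ∂P/∂y = 30.

D is the region x^2 + y^2 ≤ 9. Evaluating the double integral:

In polar coordinates (x = r cos θ, y = r sin θ, dA = r dr dθ) the integrand becomes 30, so

    ∬_D (30) dA = ∫_0^{2π} ∫_0^{3} (30) · r dr dθ.

Inner (r from 0 to 3): 135.
Outer (θ from 0 to 2π): 270π.

Therefore ∮_C P dx + Q dy = 270π.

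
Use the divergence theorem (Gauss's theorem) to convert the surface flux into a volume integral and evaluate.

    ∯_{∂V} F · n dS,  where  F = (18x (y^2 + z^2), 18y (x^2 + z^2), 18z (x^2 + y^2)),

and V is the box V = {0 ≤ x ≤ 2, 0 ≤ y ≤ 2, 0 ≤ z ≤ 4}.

By the divergence theorem,

    ∯_{∂V} F · n dS = ∭_V (∇ · F) dV.

Compute the divergence:
    ∇ · F = ∂F_x/∂x + ∂F_y/∂y + ∂F_z/∂z = 18y^2 + 18z^2 + 18x^2 + 18z^2 + 18x^2 + 18y^2 = 36x^2 + 36y^2 + 36z^2.

V is a rectangular box, so dV = dx dy dz with 0 ≤ x ≤ 2, 0 ≤ y ≤ 2, 0 ≤ z ≤ 4.

Integrate (36x^2 + 36y^2 + 36z^2) over V as an iterated integral:

    ∭_V (∇·F) dV = ∫_0^{2} ∫_0^{2} ∫_0^{4} (36x^2 + 36y^2 + 36z^2) dz dy dx.

Inner (z from 0 to 4): 144x^2 + 144y^2 + 768.
Middle (y from 0 to 2): 288x^2 + 1920.
Outer (x from 0 to 2): 4608.

Therefore ∯_{∂V} F · n dS = 4608.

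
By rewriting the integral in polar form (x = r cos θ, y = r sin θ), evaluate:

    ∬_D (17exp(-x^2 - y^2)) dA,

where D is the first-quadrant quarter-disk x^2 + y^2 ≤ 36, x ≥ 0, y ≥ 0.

The region D is 0 ≤ r ≤ 6, 0 ≤ θ ≤ π/2 in polar coordinates, where x = r cos(θ), y = r sin(θ), and dA = r dr dθ.

Under the substitution, the integrand becomes 17exp(-r^2), so

    ∬_D (17exp(-x^2 - y^2)) dA = ∫_{0}^{π/2} ∫_{0}^{6} (17exp(-r^2)) · r dr dθ.

Inner integral (in r): ∫_{0}^{6} (17exp(-r^2)) · r dr = 17/2 - 17exp(-36)/2.

Outer integral (in θ): ∫_{0}^{π/2} (17/2 - 17exp(-36)/2) dθ = -17π (1 - exp(36))exp(-36)/4.

Therefore ∬_D (17exp(-x^2 - y^2)) dA = -17π (1 - exp(36))exp(-36)/4.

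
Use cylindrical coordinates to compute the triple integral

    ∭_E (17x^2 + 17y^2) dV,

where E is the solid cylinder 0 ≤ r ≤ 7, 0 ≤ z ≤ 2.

In cylindrical coordinates, x = r cos(θ), y = r sin(θ), z = z, and dV = r dr dθ dz.

The integrand becomes 17r^2, so

    ∭_E (17x^2 + 17y^2) dV = ∫_{0}^{2π} ∫_{0}^{7} ∫_{0}^{2} (17r^2) · r dz dr dθ.

Inner (z): 34r^3.
Middle (r from 0 to 7): 40817/2.
Outer (θ): 40817π.

Therefore the triple integral equals 40817π.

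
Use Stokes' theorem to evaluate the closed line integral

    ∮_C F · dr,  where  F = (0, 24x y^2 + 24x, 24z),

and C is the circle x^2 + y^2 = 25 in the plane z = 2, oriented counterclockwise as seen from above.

Let S be the flat disk x^2 + y^2 ≤ 25 in the plane z = 2, with upward unit normal n̂ = ẑ. By Stokes' theorem,

    ∮_C F · dr = ∬_S (∇ × F) · n̂ dS = ∬_D (curl F)_z dA,

where D is the disk x^2 + y^2 ≤ 25.

Compute the curl of F = (0, 24x y^2 + 24x, 24z):
    (∇ × F)_x = ∂F_z/∂y - ∂F_y/∂z = 0,
    (∇ × F)_y = ∂F_x/∂z - ∂F_z/∂x = 0,
    (∇ × F)_z = ∂F_y/∂x - ∂F_x/∂y = 24y^2 + 24.

On z = 2, (curl F)_z = 24y^2 + 24.

Convert to polar (x = r cos θ, y = r sin θ, dA = r dr dθ); the integrand becomes 24r^2sin(θ)^2 + 24, so

    ∬_D (curl F)_z dA = ∫_0^{2π} ∫_0^{5} (24r^2sin(θ)^2 + 24) · r dr dθ.

Inner (r from 0 to 5): 3750sin(θ)^2 + 300.
Outer (θ from 0 to 2π): 4350π.

Therefore ∮_C F · dr = 4350π.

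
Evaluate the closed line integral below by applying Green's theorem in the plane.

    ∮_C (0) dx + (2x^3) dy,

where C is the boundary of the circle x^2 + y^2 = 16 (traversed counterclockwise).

Green's theorem converts the closed line integral into a double integral over the enclosed region D:

    ∮_C P dx + Q dy = ∬_D (∂Q/∂x - ∂P/∂y) dA.

Here P = 0, Q = 2x^3, so

    ∂Q/∂x = 6x^2,    ∂P/∂y = 0,
    ∂Q/∂x - ∂P/∂y = 6x^2.

D is the region x^2 + y^2 ≤ 16. Evaluating the double integral:

In polar coordinates (x = r cos θ, y = r sin θ, dA = r dr dθ) the integrand becomes 6r^2cos(θ)^2, so

    ∬_D (6x^2) dA = ∫_0^{2π} ∫_0^{4} (6r^2cos(θ)^2) · r dr dθ.

Inner (r from 0 to 4): 384cos(θ)^2.
Outer (θ from 0 to 2π): 384π.

Therefore ∮_C P dx + Q dy = 384π.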